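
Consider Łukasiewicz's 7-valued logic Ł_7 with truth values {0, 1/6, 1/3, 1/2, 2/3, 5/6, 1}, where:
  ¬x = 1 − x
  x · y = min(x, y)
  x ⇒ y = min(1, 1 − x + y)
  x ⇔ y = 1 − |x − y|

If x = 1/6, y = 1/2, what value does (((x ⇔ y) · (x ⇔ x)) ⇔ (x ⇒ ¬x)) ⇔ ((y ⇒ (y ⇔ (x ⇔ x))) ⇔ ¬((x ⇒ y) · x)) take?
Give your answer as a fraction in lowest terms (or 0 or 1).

5/6

x ⇔ y = 1/6 ⇔ 1/2 = 2/3
x ⇔ x = 1/6 ⇔ 1/6 = 1
(x ⇔ y) · (x ⇔ x) = 2/3 · 1 = 2/3
¬x = ¬1/6 = 5/6
x ⇒ ¬x = 1/6 ⇒ 5/6 = 1
((x ⇔ y) · (x ⇔ x)) ⇔ (x ⇒ ¬x) = 2/3 ⇔ 1 = 2/3
x ⇔ x = 1/6 ⇔ 1/6 = 1
y ⇔ (x ⇔ x) = 1/2 ⇔ 1 = 1/2
y ⇒ (y ⇔ (x ⇔ x)) = 1/2 ⇒ 1/2 = 1
x ⇒ y = 1/6 ⇒ 1/2 = 1
(x ⇒ y) · x = 1 · 1/6 = 1/6
¬((x ⇒ y) · x) = ¬1/6 = 5/6
(y ⇒ (y ⇔ (x ⇔ x))) ⇔ ¬((x ⇒ y) · x) = 1 ⇔ 5/6 = 5/6
(((x ⇔ y) · (x ⇔ x)) ⇔ (x ⇒ ¬x)) ⇔ ((y ⇒ (y ⇔ (x ⇔ x))) ⇔ ¬((x ⇒ y) · x)) = 2/3 ⇔ 5/6 = 5/6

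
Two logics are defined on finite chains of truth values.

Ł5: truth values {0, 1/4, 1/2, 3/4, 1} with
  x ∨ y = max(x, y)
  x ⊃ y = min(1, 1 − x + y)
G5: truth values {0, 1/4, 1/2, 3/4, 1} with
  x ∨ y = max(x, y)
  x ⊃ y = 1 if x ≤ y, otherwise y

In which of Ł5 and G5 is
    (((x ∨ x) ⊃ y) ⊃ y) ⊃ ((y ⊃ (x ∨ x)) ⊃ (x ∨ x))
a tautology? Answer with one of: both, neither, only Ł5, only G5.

only Ł5

In Ł5: every assignment gives 1 — tautology.
In G5: at x = 1/4, y = 0 the value is 1/4 — not a tautology.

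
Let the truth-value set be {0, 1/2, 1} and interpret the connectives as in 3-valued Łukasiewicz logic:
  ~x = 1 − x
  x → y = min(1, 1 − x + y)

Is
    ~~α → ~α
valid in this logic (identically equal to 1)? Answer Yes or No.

No

Counterexample: take α = 1.
~α = ~1 = 0
~~α = ~0 = 1
~α = ~1 = 0
~~α → ~α = 1 → 0 = 0
This gives 0 ≠ 1.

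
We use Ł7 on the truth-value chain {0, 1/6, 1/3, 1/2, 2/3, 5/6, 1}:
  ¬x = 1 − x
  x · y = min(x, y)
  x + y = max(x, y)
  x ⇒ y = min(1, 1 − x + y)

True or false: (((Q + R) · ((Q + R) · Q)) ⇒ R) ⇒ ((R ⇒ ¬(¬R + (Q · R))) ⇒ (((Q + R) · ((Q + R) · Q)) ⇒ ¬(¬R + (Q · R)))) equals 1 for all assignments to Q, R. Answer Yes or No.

At Q = 1/2, R = 1/6, for instance:
Q + R = 1/2 + 1/6 = 1/2
Q + R = 1/2 + 1/6 = 1/2
(Q + R) · Q = 1/2 · 1/2 = 1/2
(Q + R) · ((Q + R) · Q) = 1/2 · 1/2 = 1/2
((Q + R) · ((Q + R) · Q)) ⇒ R = 1/2 ⇒ 1/6 = 2/3
¬R = ¬1/6 = 5/6
Q · R = 1/2 · 1/6 = 1/6
¬R + (Q · R) = 5/6 + 1/6 = 5/6
¬(¬R + (Q · R)) = ¬5/6 = 1/6
R ⇒ ¬(¬R + (Q · R)) = 1/6 ⇒ 1/6 = 1
((Q + R) · ((Q + R) · Q)) ⇒ ¬(¬R + (Q · R)) = 1/2 ⇒ 1/6 = 2/3
(R ⇒ ¬(¬R + (Q · R))) ⇒ (((Q + R) · ((Q + R) · Q)) ⇒ ¬(¬R + (Q · R))) = 1 ⇒ 2/3 = 2/3
(((Q + R) · ((Q + R) · Q)) ⇒ R) ⇒ ((R ⇒ ¬(¬R + (Q · R))) ⇒ (((Q + R) · ((Q + R) · Q)) ⇒ ¬(¬R + (Q · R)))) = 2/3 ⇒ 2/3 = 1
and checking the remaining 48 assignments likewise gives ≥ 1 in every case.

Yes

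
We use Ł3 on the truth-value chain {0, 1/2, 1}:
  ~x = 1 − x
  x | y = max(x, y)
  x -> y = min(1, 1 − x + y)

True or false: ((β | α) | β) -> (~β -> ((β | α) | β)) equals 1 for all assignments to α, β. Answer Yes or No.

α = 0, β = 0 ↦ 1
α = 0, β = 1/2 ↦ 1
α = 0, β = 1 ↦ 1
α = 1/2, β = 0 ↦ 1
α = 1/2, β = 1/2 ↦ 1
α = 1/2, β = 1 ↦ 1
α = 1, β = 0 ↦ 1
α = 1, β = 1/2 ↦ 1
α = 1, β = 1 ↦ 1
Every assignment gives a value ≥ 1.

Yes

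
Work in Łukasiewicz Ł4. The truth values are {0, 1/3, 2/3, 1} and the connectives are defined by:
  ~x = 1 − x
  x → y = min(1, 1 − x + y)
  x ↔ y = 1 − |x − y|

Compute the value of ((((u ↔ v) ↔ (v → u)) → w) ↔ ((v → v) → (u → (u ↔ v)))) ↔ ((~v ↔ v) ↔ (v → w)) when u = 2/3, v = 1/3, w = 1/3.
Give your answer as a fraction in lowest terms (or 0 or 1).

1

u ↔ v = 2/3 ↔ 1/3 = 2/3
v → u = 1/3 → 2/3 = 1
(u ↔ v) ↔ (v → u) = 2/3 ↔ 1 = 2/3
((u ↔ v) ↔ (v → u)) → w = 2/3 → 1/3 = 2/3
v → v = 1/3 → 1/3 = 1
u ↔ v = 2/3 ↔ 1/3 = 2/3
u → (u ↔ v) = 2/3 → 2/3 = 1
(v → v) → (u → (u ↔ v)) = 1 → 1 = 1
(((u ↔ v) ↔ (v → u)) → w) ↔ ((v → v) → (u → (u ↔ v))) = 2/3 ↔ 1 = 2/3
~v = ~1/3 = 2/3
~v ↔ v = 2/3 ↔ 1/3 = 2/3
v → w = 1/3 → 1/3 = 1
(~v ↔ v) ↔ (v → w) = 2/3 ↔ 1 = 2/3
((((u ↔ v) ↔ (v → u)) → w) ↔ ((v → v) → (u → (u ↔ v)))) ↔ ((~v ↔ v) ↔ (v → w)) = 2/3 ↔ 2/3 = 1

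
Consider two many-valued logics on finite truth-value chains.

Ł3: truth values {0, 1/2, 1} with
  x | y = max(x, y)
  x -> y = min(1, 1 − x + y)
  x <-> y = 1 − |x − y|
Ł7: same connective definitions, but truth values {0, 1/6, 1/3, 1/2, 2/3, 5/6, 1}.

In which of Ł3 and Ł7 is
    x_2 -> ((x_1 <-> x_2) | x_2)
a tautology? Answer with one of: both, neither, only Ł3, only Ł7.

In Ł3: every assignment gives 1 — tautology.
In Ł7: every assignment gives 1 — tautology.

both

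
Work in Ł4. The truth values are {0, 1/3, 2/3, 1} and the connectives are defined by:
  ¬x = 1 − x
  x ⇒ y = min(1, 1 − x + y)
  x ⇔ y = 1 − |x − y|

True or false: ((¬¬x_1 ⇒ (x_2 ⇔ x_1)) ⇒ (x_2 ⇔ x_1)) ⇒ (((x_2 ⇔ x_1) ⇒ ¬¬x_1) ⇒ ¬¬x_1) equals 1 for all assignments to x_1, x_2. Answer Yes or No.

x_1 = 0, x_2 = 0 ↦ 1
x_1 = 0, x_2 = 1/3 ↦ 1
x_1 = 0, x_2 = 2/3 ↦ 1
x_1 = 0, x_2 = 1 ↦ 1
x_1 = 1/3, x_2 = 0 ↦ 1
x_1 = 1/3, x_2 = 1/3 ↦ 1
x_1 = 1/3, x_2 = 2/3 ↦ 1
x_1 = 1/3, x_2 = 1 ↦ 1
x_1 = 2/3, x_2 = 0 ↦ 1
x_1 = 2/3, x_2 = 1/3 ↦ 1
x_1 = 2/3, x_2 = 2/3 ↦ 1
x_1 = 2/3, x_2 = 1 ↦ 1
x_1 = 1, x_2 = 0 ↦ 1
x_1 = 1, x_2 = 1/3 ↦ 1
x_1 = 1, x_2 = 2/3 ↦ 1
x_1 = 1, x_2 = 1 ↦ 1
Every assignment gives a value ≥ 1.

Yes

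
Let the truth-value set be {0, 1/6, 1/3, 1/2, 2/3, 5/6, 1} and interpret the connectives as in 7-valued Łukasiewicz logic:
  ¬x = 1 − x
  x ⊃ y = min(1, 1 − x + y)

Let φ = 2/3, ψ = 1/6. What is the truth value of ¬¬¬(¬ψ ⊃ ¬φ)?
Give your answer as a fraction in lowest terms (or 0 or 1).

1/2

¬ψ = ¬1/6 = 5/6
¬φ = ¬2/3 = 1/3
¬ψ ⊃ ¬φ = 5/6 ⊃ 1/3 = 1/2
¬(¬ψ ⊃ ¬φ) = ¬1/2 = 1/2
¬¬(¬ψ ⊃ ¬φ) = ¬1/2 = 1/2
¬¬¬(¬ψ ⊃ ¬φ) = ¬1/2 = 1/2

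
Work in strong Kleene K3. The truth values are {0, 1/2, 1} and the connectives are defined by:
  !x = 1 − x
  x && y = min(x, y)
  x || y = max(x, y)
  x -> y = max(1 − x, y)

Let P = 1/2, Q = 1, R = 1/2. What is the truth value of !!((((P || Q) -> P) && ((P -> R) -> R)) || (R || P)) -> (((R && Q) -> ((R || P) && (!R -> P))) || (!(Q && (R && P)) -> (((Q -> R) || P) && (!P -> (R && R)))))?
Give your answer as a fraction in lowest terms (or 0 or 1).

1/2

P || Q = 1/2 || 1 = 1
(P || Q) -> P = 1 -> 1/2 = 1/2
P -> R = 1/2 -> 1/2 = 1/2
(P -> R) -> R = 1/2 -> 1/2 = 1/2
((P || Q) -> P) && ((P -> R) -> R) = 1/2 && 1/2 = 1/2
R || P = 1/2 || 1/2 = 1/2
(((P || Q) -> P) && ((P -> R) -> R)) || (R || P) = 1/2 || 1/2 = 1/2
!((((P || Q) -> P) && ((P -> R) -> R)) || (R || P)) = !1/2 = 1/2
!!((((P || Q) -> P) && ((P -> R) -> R)) || (R || P)) = !1/2 = 1/2
R && Q = 1/2 && 1 = 1/2
R || P = 1/2 || 1/2 = 1/2
!R = !1/2 = 1/2
!R -> P = 1/2 -> 1/2 = 1/2
(R || P) && (!R -> P) = 1/2 && 1/2 = 1/2
(R && Q) -> ((R || P) && (!R -> P)) = 1/2 -> 1/2 = 1/2
R && P = 1/2 && 1/2 = 1/2
Q && (R && P) = 1 && 1/2 = 1/2
!(Q && (R && P)) = !1/2 = 1/2
Q -> R = 1 -> 1/2 = 1/2
(Q -> R) || P = 1/2 || 1/2 = 1/2
!P = !1/2 = 1/2
R && R = 1/2 && 1/2 = 1/2
!P -> (R && R) = 1/2 -> 1/2 = 1/2
((Q -> R) || P) && (!P -> (R && R)) = 1/2 && 1/2 = 1/2
!(Q && (R && P)) -> (((Q -> R) || P) && (!P -> (R && R))) = 1/2 -> 1/2 = 1/2
((R && Q) -> ((R || P) && (!R -> P))) || (!(Q && (R && P)) -> (((Q -> R) || P) && (!P -> (R && R)))) = 1/2 || 1/2 = 1/2
!!((((P || Q) -> P) && ((P -> R) -> R)) || (R || P)) -> (((R && Q) -> ((R || P) && (!R -> P))) || (!(Q && (R && P)) -> (((Q -> R) || P) && (!P -> (R && R))))) = 1/2 -> 1/2 = 1/2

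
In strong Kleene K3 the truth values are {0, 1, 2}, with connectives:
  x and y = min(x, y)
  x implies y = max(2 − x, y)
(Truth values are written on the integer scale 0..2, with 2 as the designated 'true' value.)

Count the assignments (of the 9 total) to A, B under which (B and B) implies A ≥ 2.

5

A = 0, B = 0 ↦ 2  ≥
A = 0, B = 1 ↦ 1  <
A = 0, B = 2 ↦ 0  <
A = 1, B = 0 ↦ 2  ≥
A = 1, B = 1 ↦ 1  <
A = 1, B = 2 ↦ 1  <
A = 2, B = 0 ↦ 2  ≥
A = 2, B = 1 ↦ 2  ≥
A = 2, B = 2 ↦ 2  ≥
So 5 of the 9 assignments meet the threshold.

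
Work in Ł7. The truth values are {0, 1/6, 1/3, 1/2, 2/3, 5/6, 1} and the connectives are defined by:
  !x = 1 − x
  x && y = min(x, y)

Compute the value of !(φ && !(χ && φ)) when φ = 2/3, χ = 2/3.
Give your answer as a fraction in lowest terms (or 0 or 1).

2/3

χ && φ = 2/3 && 2/3 = 2/3
!(χ && φ) = !2/3 = 1/3
φ && !(χ && φ) = 2/3 && 1/3 = 1/3
!(φ && !(χ && φ)) = !1/3 = 2/3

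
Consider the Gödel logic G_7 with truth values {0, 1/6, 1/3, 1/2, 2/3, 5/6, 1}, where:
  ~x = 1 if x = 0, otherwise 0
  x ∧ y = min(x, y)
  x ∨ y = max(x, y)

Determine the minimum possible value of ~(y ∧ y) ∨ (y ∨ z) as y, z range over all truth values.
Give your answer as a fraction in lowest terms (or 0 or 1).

Take y = 1/6, z = 0:
y ∧ y = 1/6 ∧ 1/6 = 1/6
~(y ∧ y) = ~1/6 = 0
y ∨ z = 1/6 ∨ 0 = 1/6
~(y ∧ y) ∨ (y ∨ z) = 0 ∨ 1/6 = 1/6
No assignment yields a value below 1/6, so this is the minimum.

1/6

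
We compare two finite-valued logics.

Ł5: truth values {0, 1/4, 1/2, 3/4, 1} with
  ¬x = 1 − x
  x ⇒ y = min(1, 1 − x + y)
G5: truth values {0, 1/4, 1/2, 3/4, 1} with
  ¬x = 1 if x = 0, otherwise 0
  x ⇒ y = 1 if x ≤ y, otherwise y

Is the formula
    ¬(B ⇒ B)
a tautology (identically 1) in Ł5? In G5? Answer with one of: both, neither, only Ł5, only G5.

neither

In Ł5: at B = 0 the value is 0 — not a tautology.
In G5: at B = 0 the value is 0 — not a tautology.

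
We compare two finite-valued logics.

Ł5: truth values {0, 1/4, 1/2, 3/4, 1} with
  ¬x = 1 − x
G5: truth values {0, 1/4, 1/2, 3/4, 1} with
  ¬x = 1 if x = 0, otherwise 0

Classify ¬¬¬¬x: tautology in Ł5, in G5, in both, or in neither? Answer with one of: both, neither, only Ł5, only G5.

neither

In Ł5: at x = 0 the value is 0 — not a tautology.
In G5: at x = 0 the value is 0 — not a tautology.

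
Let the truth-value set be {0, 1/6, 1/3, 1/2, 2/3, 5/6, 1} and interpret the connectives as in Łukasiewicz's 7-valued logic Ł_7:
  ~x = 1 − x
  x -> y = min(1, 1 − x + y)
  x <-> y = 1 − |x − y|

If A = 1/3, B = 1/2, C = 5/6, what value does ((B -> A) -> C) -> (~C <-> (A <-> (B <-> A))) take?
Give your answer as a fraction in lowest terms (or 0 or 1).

2/3

B -> A = 1/2 -> 1/3 = 5/6
(B -> A) -> C = 5/6 -> 5/6 = 1
~C = ~5/6 = 1/6
B <-> A = 1/2 <-> 1/3 = 5/6
A <-> (B <-> A) = 1/3 <-> 5/6 = 1/2
~C <-> (A <-> (B <-> A)) = 1/6 <-> 1/2 = 2/3
((B -> A) -> C) -> (~C <-> (A <-> (B <-> A))) = 1 -> 2/3 = 2/3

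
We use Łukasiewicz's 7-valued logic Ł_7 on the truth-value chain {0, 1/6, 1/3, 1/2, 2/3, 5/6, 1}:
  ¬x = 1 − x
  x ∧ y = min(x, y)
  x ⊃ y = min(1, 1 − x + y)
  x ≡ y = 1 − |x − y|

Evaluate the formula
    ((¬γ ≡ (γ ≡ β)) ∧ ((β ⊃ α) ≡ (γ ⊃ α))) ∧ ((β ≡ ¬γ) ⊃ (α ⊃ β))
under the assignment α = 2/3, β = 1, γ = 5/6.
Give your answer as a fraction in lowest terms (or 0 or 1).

¬γ = ¬5/6 = 1/6
γ ≡ β = 5/6 ≡ 1 = 5/6
¬γ ≡ (γ ≡ β) = 1/6 ≡ 5/6 = 1/3
β ⊃ α = 1 ⊃ 2/3 = 2/3
γ ⊃ α = 5/6 ⊃ 2/3 = 5/6
(β ⊃ α) ≡ (γ ⊃ α) = 2/3 ≡ 5/6 = 5/6
(¬γ ≡ (γ ≡ β)) ∧ ((β ⊃ α) ≡ (γ ⊃ α)) = 1/3 ∧ 5/6 = 1/3
¬γ = ¬5/6 = 1/6
β ≡ ¬γ = 1 ≡ 1/6 = 1/6
α ⊃ β = 2/3 ⊃ 1 = 1
(β ≡ ¬γ) ⊃ (α ⊃ β) = 1/6 ⊃ 1 = 1
((¬γ ≡ (γ ≡ β)) ∧ ((β ⊃ α) ≡ (γ ⊃ α))) ∧ ((β ≡ ¬γ) ⊃ (α ⊃ β)) = 1/3 ∧ 1 = 1/3

1/3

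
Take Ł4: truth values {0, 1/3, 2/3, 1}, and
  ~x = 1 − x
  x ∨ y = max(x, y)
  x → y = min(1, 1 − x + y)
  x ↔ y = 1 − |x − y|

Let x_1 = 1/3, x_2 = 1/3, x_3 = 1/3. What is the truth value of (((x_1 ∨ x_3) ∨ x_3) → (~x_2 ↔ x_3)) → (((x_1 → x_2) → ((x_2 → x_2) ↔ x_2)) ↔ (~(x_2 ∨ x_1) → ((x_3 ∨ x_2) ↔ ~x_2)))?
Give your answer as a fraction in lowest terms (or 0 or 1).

x_1 ∨ x_3 = 1/3 ∨ 1/3 = 1/3
(x_1 ∨ x_3) ∨ x_3 = 1/3 ∨ 1/3 = 1/3
~x_2 = ~1/3 = 2/3
~x_2 ↔ x_3 = 2/3 ↔ 1/3 = 2/3
((x_1 ∨ x_3) ∨ x_3) → (~x_2 ↔ x_3) = 1/3 → 2/3 = 1
x_1 → x_2 = 1/3 → 1/3 = 1
x_2 → x_2 = 1/3 → 1/3 = 1
(x_2 → x_2) ↔ x_2 = 1 ↔ 1/3 = 1/3
(x_1 → x_2) → ((x_2 → x_2) ↔ x_2) = 1 → 1/3 = 1/3
x_2 ∨ x_1 = 1/3 ∨ 1/3 = 1/3
~(x_2 ∨ x_1) = ~1/3 = 2/3
x_3 ∨ x_2 = 1/3 ∨ 1/3 = 1/3
~x_2 = ~1/3 = 2/3
(x_3 ∨ x_2) ↔ ~x_2 = 1/3 ↔ 2/3 = 2/3
~(x_2 ∨ x_1) → ((x_3 ∨ x_2) ↔ ~x_2) = 2/3 → 2/3 = 1
((x_1 → x_2) → ((x_2 → x_2) ↔ x_2)) ↔ (~(x_2 ∨ x_1) → ((x_3 ∨ x_2) ↔ ~x_2)) = 1/3 ↔ 1 = 1/3
(((x_1 ∨ x_3) ∨ x_3) → (~x_2 ↔ x_3)) → (((x_1 → x_2) → ((x_2 → x_2) ↔ x_2)) ↔ (~(x_2 ∨ x_1) → ((x_3 ∨ x_2) ↔ ~x_2))) = 1 → 1/3 = 1/3

1/3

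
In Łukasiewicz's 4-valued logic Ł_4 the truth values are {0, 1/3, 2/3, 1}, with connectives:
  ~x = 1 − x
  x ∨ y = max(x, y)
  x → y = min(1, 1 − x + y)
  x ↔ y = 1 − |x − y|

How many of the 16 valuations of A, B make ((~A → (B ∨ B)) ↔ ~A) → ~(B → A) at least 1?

A = 0, B = 0 ↦ 1  ≥
A = 0, B = 1/3 ↦ 1  ≥
A = 0, B = 2/3 ↦ 1  ≥
A = 0, B = 1 ↦ 1  ≥
A = 1/3, B = 0 ↦ 1/3  <
A = 1/3, B = 1/3 ↦ 0  <
A = 1/3, B = 2/3 ↦ 2/3  <
A = 1/3, B = 1 ↦ 1  ≥
A = 2/3, B = 0 ↦ 1/3  <
A = 2/3, B = 1/3 ↦ 2/3  <
A = 2/3, B = 2/3 ↦ 2/3  <
A = 2/3, B = 1 ↦ 1  ≥
A = 1, B = 0 ↦ 1  ≥
A = 1, B = 1/3 ↦ 1  ≥
A = 1, B = 2/3 ↦ 1  ≥
A = 1, B = 1 ↦ 1  ≥
So 10 of the 16 assignments meet the threshold.

10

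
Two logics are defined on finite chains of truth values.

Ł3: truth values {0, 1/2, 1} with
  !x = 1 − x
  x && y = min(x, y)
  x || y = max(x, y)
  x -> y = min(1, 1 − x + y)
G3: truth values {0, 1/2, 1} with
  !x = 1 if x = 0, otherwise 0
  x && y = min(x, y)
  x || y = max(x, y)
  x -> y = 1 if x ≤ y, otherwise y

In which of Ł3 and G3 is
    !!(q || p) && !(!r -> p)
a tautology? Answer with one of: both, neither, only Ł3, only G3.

In Ł3: at p = 0, q = 0, r = 0 the value is 0 — not a tautology.
In G3: at p = 0, q = 0, r = 0 the value is 0 — not a tautology.

neither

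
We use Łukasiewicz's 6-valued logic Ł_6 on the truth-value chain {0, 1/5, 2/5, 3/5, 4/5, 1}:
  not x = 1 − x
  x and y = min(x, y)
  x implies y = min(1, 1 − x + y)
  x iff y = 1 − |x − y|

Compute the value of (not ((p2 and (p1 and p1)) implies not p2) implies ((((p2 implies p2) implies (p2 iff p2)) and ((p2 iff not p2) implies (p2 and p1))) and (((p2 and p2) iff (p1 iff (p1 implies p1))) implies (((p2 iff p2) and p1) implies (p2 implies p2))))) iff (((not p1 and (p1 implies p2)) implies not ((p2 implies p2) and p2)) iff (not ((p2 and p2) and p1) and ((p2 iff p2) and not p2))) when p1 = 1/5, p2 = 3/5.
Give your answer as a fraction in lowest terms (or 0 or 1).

4/5

p1 and p1 = 1/5 and 1/5 = 1/5
p2 and (p1 and p1) = 3/5 and 1/5 = 1/5
not p2 = not 3/5 = 2/5
(p2 and (p1 and p1)) implies not p2 = 1/5 implies 2/5 = 1
not ((p2 and (p1 and p1)) implies not p2) = not 1 = 0
p2 implies p2 = 3/5 implies 3/5 = 1
p2 iff p2 = 3/5 iff 3/5 = 1
(p2 implies p2) implies (p2 iff p2) = 1 implies 1 = 1
not p2 = not 3/5 = 2/5
p2 iff not p2 = 3/5 iff 2/5 = 4/5
p2 and p1 = 3/5 and 1/5 = 1/5
(p2 iff not p2) implies (p2 and p1) = 4/5 implies 1/5 = 2/5
((p2 implies p2) implies (p2 iff p2)) and ((p2 iff not p2) implies (p2 and p1)) = 1 and 2/5 = 2/5
p2 and p2 = 3/5 and 3/5 = 3/5
p1 implies p1 = 1/5 implies 1/5 = 1
p1 iff (p1 implies p1) = 1/5 iff 1 = 1/5
(p2 and p2) iff (p1 iff (p1 implies p1)) = 3/5 iff 1/5 = 3/5
p2 iff p2 = 3/5 iff 3/5 = 1
(p2 iff p2) and p1 = 1 and 1/5 = 1/5
p2 implies p2 = 3/5 implies 3/5 = 1
((p2 iff p2) and p1) implies (p2 implies p2) = 1/5 implies 1 = 1
((p2 and p2) iff (p1 iff (p1 implies p1))) implies (((p2 iff p2) and p1) implies (p2 implies p2)) = 3/5 implies 1 = 1
(((p2 implies p2) implies (p2 iff p2)) and ((p2 iff not p2) implies (p2 and p1))) and (((p2 and p2) iff (p1 iff (p1 implies p1))) implies (((p2 iff p2) and p1) implies (p2 implies p2))) = 2/5 and 1 = 2/5
not ((p2 and (p1 and p1)) implies not p2) implies ((((p2 implies p2) implies (p2 iff p2)) and ((p2 iff not p2) implies (p2 and p1))) and (((p2 and p2) iff (p1 iff (p1 implies p1))) implies (((p2 iff p2) and p1) implies (p2 implies p2)))) = 0 implies 2/5 = 1
not p1 = not 1/5 = 4/5
p1 implies p2 = 1/5 implies 3/5 = 1
not p1 and (p1 implies p2) = 4/5 and 1 = 4/5
p2 implies p2 = 3/5 implies 3/5 = 1
(p2 implies p2) and p2 = 1 and 3/5 = 3/5
not ((p2 implies p2) and p2) = not 3/5 = 2/5
(not p1 and (p1 implies p2)) implies not ((p2 implies p2) and p2) = 4/5 implies 2/5 = 3/5
p2 and p2 = 3/5 and 3/5 = 3/5
(p2 and p2) and p1 = 3/5 and 1/5 = 1/5
not ((p2 and p2) and p1) = not 1/5 = 4/5
p2 iff p2 = 3/5 iff 3/5 = 1
not p2 = not 3/5 = 2/5
(p2 iff p2) and not p2 = 1 and 2/5 = 2/5
not ((p2 and p2) and p1) and ((p2 iff p2) and not p2) = 4/5 and 2/5 = 2/5
((not p1 and (p1 implies p2)) implies not ((p2 implies p2) and p2)) iff (not ((p2 and p2) and p1) and ((p2 iff p2) and not p2)) = 3/5 iff 2/5 = 4/5
(not ((p2 and (p1 and p1)) implies not p2) implies ((((p2 implies p2) implies (p2 iff p2)) and ((p2 iff not p2) implies (p2 and p1))) and (((p2 and p2) iff (p1 iff (p1 implies p1))) implies (((p2 iff p2) and p1) implies (p2 implies p2))))) iff (((not p1 and (p1 implies p2)) implies not ((p2 implies p2) and p2)) iff (not ((p2 and p2) and p1) and ((p2 iff p2) and not p2))) = 1 iff 4/5 = 4/5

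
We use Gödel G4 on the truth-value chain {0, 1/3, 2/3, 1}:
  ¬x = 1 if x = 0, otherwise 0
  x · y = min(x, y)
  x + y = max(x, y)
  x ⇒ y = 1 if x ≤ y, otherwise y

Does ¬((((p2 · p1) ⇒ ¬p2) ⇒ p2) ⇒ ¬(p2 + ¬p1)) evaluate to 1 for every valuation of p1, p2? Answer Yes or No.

Counterexample: take p1 = 0, p2 = 0.
p2 · p1 = 0 · 0 = 0
¬p2 = ¬0 = 1
(p2 · p1) ⇒ ¬p2 = 0 ⇒ 1 = 1
((p2 · p1) ⇒ ¬p2) ⇒ p2 = 1 ⇒ 0 = 0
¬p1 = ¬0 = 1
p2 + ¬p1 = 0 + 1 = 1
¬(p2 + ¬p1) = ¬1 = 0
(((p2 · p1) ⇒ ¬p2) ⇒ p2) ⇒ ¬(p2 + ¬p1) = 0 ⇒ 0 = 1
¬((((p2 · p1) ⇒ ¬p2) ⇒ p2) ⇒ ¬(p2 + ¬p1)) = ¬1 = 0
This gives 0 ≠ 1.

No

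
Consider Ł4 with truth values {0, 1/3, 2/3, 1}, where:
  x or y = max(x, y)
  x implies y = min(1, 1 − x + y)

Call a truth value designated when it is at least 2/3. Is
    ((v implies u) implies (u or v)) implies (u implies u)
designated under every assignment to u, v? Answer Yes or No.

Yes

u = 0, v = 0 ↦ 1
u = 0, v = 1/3 ↦ 1
u = 0, v = 2/3 ↦ 1
u = 0, v = 1 ↦ 1
u = 1/3, v = 0 ↦ 1
u = 1/3, v = 1/3 ↦ 1
u = 1/3, v = 2/3 ↦ 1
u = 1/3, v = 1 ↦ 1
u = 2/3, v = 0 ↦ 1
u = 2/3, v = 1/3 ↦ 1
u = 2/3, v = 2/3 ↦ 1
u = 2/3, v = 1 ↦ 1
u = 1, v = 0 ↦ 1
u = 1, v = 1/3 ↦ 1
u = 1, v = 2/3 ↦ 1
u = 1, v = 1 ↦ 1
Every assignment gives a value ≥ 2/3.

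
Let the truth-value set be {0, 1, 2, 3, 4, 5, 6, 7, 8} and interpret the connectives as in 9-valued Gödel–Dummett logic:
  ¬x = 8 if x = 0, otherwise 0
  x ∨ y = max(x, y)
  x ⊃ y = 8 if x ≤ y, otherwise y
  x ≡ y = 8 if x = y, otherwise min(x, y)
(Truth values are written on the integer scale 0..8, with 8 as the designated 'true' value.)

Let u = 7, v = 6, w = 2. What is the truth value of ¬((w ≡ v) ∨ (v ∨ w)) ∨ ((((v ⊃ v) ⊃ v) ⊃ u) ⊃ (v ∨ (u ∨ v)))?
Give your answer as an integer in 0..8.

7

w ≡ v = 2 ≡ 6 = 2
v ∨ w = 6 ∨ 2 = 6
(w ≡ v) ∨ (v ∨ w) = 2 ∨ 6 = 6
¬((w ≡ v) ∨ (v ∨ w)) = ¬6 = 0
v ⊃ v = 6 ⊃ 6 = 8
(v ⊃ v) ⊃ v = 8 ⊃ 6 = 6
((v ⊃ v) ⊃ v) ⊃ u = 6 ⊃ 7 = 8
u ∨ v = 7 ∨ 6 = 7
v ∨ (u ∨ v) = 6 ∨ 7 = 7
(((v ⊃ v) ⊃ v) ⊃ u) ⊃ (v ∨ (u ∨ v)) = 8 ⊃ 7 = 7
¬((w ≡ v) ∨ (v ∨ w)) ∨ ((((v ⊃ v) ⊃ v) ⊃ u) ⊃ (v ∨ (u ∨ v))) = 0 ∨ 7 = 7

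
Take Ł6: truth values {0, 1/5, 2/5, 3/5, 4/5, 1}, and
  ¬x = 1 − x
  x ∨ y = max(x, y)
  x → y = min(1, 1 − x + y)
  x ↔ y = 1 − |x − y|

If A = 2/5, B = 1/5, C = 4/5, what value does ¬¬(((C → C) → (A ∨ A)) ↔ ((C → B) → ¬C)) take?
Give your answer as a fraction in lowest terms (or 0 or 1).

3/5

C → C = 4/5 → 4/5 = 1
A ∨ A = 2/5 ∨ 2/5 = 2/5
(C → C) → (A ∨ A) = 1 → 2/5 = 2/5
C → B = 4/5 → 1/5 = 2/5
¬C = ¬4/5 = 1/5
(C → B) → ¬C = 2/5 → 1/5 = 4/5
((C → C) → (A ∨ A)) ↔ ((C → B) → ¬C) = 2/5 ↔ 4/5 = 3/5
¬(((C → C) → (A ∨ A)) ↔ ((C → B) → ¬C)) = ¬3/5 = 2/5
¬¬(((C → C) → (A ∨ A)) ↔ ((C → B) → ¬C)) = ¬2/5 = 3/5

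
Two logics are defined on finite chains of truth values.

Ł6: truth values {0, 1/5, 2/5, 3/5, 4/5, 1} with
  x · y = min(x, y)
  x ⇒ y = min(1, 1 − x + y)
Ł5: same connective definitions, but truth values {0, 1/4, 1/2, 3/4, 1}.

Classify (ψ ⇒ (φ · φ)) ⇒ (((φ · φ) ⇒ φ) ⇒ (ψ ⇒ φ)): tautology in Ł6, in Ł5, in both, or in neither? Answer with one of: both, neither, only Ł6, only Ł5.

both

In Ł6: every assignment gives 1 — tautology.
In Ł5: every assignment gives 1 — tautology.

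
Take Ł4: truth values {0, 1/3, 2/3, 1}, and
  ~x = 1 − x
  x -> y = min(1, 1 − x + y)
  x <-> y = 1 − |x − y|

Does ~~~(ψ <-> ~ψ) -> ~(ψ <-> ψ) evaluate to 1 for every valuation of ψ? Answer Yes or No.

No

Counterexample: take ψ = 0.
~ψ = ~0 = 1
ψ <-> ~ψ = 0 <-> 1 = 0
~(ψ <-> ~ψ) = ~0 = 1
~~(ψ <-> ~ψ) = ~1 = 0
~~~(ψ <-> ~ψ) = ~0 = 1
ψ <-> ψ = 0 <-> 0 = 1
~(ψ <-> ψ) = ~1 = 0
~~~(ψ <-> ~ψ) -> ~(ψ <-> ψ) = 1 -> 0 = 0
This gives 0 ≠ 1.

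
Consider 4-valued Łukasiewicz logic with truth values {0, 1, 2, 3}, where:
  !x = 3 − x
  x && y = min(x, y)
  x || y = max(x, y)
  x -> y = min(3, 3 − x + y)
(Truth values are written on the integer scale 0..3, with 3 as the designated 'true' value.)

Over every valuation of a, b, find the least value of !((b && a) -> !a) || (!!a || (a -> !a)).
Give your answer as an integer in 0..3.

Take a = 2, b = 0:
b && a = 0 && 2 = 0
!a = !2 = 1
(b && a) -> !a = 0 -> 1 = 3
!((b && a) -> !a) = !3 = 0
!a = !2 = 1
!!a = !1 = 2
!a = !2 = 1
a -> !a = 2 -> 1 = 2
!!a || (a -> !a) = 2 || 2 = 2
!((b && a) -> !a) || (!!a || (a -> !a)) = 0 || 2 = 2
No assignment yields a value below 2, so this is the minimum.

2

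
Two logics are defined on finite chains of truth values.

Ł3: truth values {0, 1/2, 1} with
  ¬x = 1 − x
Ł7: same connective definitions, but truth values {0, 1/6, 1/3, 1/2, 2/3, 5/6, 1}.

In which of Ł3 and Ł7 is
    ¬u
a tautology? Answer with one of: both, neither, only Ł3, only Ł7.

neither

In Ł3: at u = 1/2 the value is 1/2 — not a tautology.
In Ł7: at u = 1/6 the value is 5/6 — not a tautology.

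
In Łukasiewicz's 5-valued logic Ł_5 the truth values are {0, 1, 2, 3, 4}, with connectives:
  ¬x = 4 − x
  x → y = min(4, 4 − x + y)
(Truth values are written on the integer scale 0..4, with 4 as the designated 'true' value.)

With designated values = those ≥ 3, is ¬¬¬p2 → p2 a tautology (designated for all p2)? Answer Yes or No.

Counterexample: take p2 = 0.
¬p2 = ¬0 = 4
¬¬p2 = ¬4 = 0
¬¬¬p2 = ¬0 = 4
¬¬¬p2 → p2 = 4 → 0 = 0
This gives 0, which is below 3.

No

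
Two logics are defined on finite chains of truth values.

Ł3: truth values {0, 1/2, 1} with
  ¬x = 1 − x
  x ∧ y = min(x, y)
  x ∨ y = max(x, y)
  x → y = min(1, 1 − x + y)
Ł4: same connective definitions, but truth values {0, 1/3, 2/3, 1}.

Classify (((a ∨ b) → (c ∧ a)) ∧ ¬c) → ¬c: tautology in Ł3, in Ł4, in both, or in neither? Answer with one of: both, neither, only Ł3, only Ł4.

In Ł3: every assignment gives 1 — tautology.
In Ł4: every assignment gives 1 — tautology.

both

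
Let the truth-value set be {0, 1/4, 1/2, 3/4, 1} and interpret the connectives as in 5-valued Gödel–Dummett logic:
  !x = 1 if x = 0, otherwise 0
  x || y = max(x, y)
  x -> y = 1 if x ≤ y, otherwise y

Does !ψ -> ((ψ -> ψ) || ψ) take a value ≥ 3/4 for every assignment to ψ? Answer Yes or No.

Yes

ψ = 0 ↦ 1
ψ = 1/4 ↦ 1
ψ = 1/2 ↦ 1
ψ = 3/4 ↦ 1
ψ = 1 ↦ 1
Every assignment gives a value ≥ 3/4.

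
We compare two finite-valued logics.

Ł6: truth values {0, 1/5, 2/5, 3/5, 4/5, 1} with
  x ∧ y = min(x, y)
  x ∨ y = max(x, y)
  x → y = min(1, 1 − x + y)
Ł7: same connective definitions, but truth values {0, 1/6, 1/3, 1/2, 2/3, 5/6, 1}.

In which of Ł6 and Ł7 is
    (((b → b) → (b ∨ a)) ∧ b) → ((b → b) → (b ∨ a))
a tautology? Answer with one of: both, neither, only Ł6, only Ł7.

both

In Ł6: every assignment gives 1 — tautology.
In Ł7: every assignment gives 1 — tautology.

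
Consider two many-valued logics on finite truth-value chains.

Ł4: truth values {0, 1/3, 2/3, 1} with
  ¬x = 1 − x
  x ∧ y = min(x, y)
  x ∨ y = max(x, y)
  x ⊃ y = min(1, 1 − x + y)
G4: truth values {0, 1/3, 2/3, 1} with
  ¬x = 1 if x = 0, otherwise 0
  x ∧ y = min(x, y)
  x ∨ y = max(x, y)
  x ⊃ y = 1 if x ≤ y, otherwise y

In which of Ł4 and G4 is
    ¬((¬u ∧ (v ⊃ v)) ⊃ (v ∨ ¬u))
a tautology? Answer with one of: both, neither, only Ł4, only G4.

neither

In Ł4: at u = 0, v = 0 the value is 0 — not a tautology.
In G4: at u = 0, v = 0 the value is 0 — not a tautology.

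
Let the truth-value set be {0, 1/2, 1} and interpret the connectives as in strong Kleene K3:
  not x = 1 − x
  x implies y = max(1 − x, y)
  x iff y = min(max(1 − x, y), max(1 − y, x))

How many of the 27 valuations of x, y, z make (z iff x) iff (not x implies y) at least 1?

5

value 1: 5 assignments (counts)
value 1/2: 17 assignments
value 0: 5 assignments
So 5 of the 27 assignments meet the threshold.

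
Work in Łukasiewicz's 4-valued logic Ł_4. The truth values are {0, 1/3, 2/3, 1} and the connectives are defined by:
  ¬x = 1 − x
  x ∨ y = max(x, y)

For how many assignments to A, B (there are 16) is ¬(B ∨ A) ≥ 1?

1

A = 0, B = 0 ↦ 1  ≥
A = 0, B = 1/3 ↦ 2/3  <
A = 0, B = 2/3 ↦ 1/3  <
A = 0, B = 1 ↦ 0  <
A = 1/3, B = 0 ↦ 2/3  <
A = 1/3, B = 1/3 ↦ 2/3  <
A = 1/3, B = 2/3 ↦ 1/3  <
A = 1/3, B = 1 ↦ 0  <
A = 2/3, B = 0 ↦ 1/3  <
A = 2/3, B = 1/3 ↦ 1/3  <
A = 2/3, B = 2/3 ↦ 1/3  <
A = 2/3, B = 1 ↦ 0  <
A = 1, B = 0 ↦ 0  <
A = 1, B = 1/3 ↦ 0  <
A = 1, B = 2/3 ↦ 0  <
A = 1, B = 1 ↦ 0  <
So 1 of the 16 assignments meets the threshold.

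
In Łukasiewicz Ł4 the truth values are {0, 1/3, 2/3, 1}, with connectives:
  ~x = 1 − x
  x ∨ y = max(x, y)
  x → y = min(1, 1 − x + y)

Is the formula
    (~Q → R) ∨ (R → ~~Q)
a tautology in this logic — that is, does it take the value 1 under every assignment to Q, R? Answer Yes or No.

No

Counterexample: take Q = 0, R = 1/3.
~Q = ~0 = 1
~Q → R = 1 → 1/3 = 1/3
~Q = ~0 = 1
~~Q = ~1 = 0
R → ~~Q = 1/3 → 0 = 2/3
(~Q → R) ∨ (R → ~~Q) = 1/3 ∨ 2/3 = 2/3
This gives 2/3 ≠ 1.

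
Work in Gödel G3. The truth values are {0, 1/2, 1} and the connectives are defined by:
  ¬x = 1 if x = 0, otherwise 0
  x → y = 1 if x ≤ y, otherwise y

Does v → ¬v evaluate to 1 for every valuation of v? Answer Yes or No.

Counterexample: take v = 1/2.
¬v = ¬1/2 = 0
v → ¬v = 1/2 → 0 = 0
This gives 0 ≠ 1.

No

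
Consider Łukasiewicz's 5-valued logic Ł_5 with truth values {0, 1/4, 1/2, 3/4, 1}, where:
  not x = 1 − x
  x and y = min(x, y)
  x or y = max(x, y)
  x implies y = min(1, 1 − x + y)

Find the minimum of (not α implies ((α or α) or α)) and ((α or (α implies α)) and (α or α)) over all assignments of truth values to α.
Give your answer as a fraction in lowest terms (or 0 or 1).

Take α = 0:
not α = not 0 = 1
α or α = 0 or 0 = 0
(α or α) or α = 0 or 0 = 0
not α implies ((α or α) or α) = 1 implies 0 = 0
α implies α = 0 implies 0 = 1
α or (α implies α) = 0 or 1 = 1
α or α = 0 or 0 = 0
(α or (α implies α)) and (α or α) = 1 and 0 = 0
(not α implies ((α or α) or α)) and ((α or (α implies α)) and (α or α)) = 0 and 0 = 0
No assignment yields a value below 0, so this is the minimum.

0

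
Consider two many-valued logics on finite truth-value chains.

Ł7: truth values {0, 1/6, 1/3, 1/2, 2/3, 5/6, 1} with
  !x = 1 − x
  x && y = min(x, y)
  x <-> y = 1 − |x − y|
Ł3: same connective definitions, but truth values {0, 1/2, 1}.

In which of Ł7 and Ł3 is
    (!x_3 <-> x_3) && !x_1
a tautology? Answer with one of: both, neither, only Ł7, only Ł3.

neither

In Ł7: at x_1 = 0, x_3 = 0 the value is 0 — not a tautology.
In Ł3: at x_1 = 0, x_3 = 0 the value is 0 — not a tautology.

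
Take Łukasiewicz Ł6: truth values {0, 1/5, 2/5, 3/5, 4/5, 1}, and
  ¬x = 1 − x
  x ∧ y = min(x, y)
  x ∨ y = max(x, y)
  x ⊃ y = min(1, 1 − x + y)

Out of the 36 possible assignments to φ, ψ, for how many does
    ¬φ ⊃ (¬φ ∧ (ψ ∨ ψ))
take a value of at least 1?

value 1: 21 assignments (counts)
value 4/5: 5 assignments
value 3/5: 4 assignments
value 2/5: 3 assignments
value 1/5: 2 assignments
value 0: 1 assignment
So 21 of the 36 assignments meet the threshold.

21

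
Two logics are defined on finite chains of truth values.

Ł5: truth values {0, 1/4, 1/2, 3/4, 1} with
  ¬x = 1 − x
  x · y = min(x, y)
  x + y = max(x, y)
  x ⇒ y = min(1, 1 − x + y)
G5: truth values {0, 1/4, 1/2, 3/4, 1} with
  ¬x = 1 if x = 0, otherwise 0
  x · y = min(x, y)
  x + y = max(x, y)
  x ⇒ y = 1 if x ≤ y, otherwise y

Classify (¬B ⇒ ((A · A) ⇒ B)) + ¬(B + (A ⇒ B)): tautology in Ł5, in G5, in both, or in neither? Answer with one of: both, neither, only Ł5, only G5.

In Ł5: at A = 1/4, B = 0 the value is 3/4 — not a tautology.
In G5: every assignment gives 1 — tautology.

only G5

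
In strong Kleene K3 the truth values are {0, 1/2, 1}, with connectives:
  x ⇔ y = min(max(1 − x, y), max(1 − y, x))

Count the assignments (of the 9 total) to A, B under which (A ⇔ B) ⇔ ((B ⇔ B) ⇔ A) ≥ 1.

2

A = 0, B = 0 ↦ 0  <
A = 0, B = 1/2 ↦ 1/2  <
A = 0, B = 1 ↦ 1  ≥
A = 1/2, B = 0 ↦ 1/2  <
A = 1/2, B = 1/2 ↦ 1/2  <
A = 1/2, B = 1 ↦ 1/2  <
A = 1, B = 0 ↦ 0  <
A = 1, B = 1/2 ↦ 1/2  <
A = 1, B = 1 ↦ 1  ≥
So 2 of the 9 assignments meet the threshold.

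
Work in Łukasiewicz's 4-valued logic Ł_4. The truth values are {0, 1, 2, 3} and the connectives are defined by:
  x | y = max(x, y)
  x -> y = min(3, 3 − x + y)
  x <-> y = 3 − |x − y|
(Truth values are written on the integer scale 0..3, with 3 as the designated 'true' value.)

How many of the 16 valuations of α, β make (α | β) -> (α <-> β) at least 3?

8

α = 0, β = 0 ↦ 3  ≥
α = 0, β = 1 ↦ 3  ≥
α = 0, β = 2 ↦ 2  <
α = 0, β = 3 ↦ 0  <
α = 1, β = 0 ↦ 3  ≥
α = 1, β = 1 ↦ 3  ≥
α = 1, β = 2 ↦ 3  ≥
α = 1, β = 3 ↦ 1  <
α = 2, β = 0 ↦ 2  <
α = 2, β = 1 ↦ 3  ≥
α = 2, β = 2 ↦ 3  ≥
α = 2, β = 3 ↦ 2  <
α = 3, β = 0 ↦ 0  <
α = 3, β = 1 ↦ 1  <
α = 3, β = 2 ↦ 2  <
α = 3, β = 3 ↦ 3  ≥
So 8 of the 16 assignments meet the threshold.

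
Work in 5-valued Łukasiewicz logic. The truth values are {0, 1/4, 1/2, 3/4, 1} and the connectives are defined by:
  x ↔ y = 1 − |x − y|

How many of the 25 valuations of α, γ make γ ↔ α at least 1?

value 1: 5 assignments (counts)
value 3/4: 8 assignments
value 1/2: 6 assignments
value 1/4: 4 assignments
value 0: 2 assignments
So 5 of the 25 assignments meet the threshold.

5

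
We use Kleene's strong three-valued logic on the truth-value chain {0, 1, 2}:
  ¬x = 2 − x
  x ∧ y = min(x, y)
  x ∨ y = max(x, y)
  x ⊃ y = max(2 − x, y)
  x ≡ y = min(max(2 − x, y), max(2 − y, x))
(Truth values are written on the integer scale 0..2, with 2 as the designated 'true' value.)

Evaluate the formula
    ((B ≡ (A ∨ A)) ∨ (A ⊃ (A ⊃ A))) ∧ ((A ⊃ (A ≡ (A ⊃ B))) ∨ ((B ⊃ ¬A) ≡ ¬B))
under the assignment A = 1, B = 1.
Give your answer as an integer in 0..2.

A ∨ A = 1 ∨ 1 = 1
B ≡ (A ∨ A) = 1 ≡ 1 = 1
A ⊃ A = 1 ⊃ 1 = 1
A ⊃ (A ⊃ A) = 1 ⊃ 1 = 1
(B ≡ (A ∨ A)) ∨ (A ⊃ (A ⊃ A)) = 1 ∨ 1 = 1
A ⊃ B = 1 ⊃ 1 = 1
A ≡ (A ⊃ B) = 1 ≡ 1 = 1
A ⊃ (A ≡ (A ⊃ B)) = 1 ⊃ 1 = 1
¬A = ¬1 = 1
B ⊃ ¬A = 1 ⊃ 1 = 1
¬B = ¬1 = 1
(B ⊃ ¬A) ≡ ¬B = 1 ≡ 1 = 1
(A ⊃ (A ≡ (A ⊃ B))) ∨ ((B ⊃ ¬A) ≡ ¬B) = 1 ∨ 1 = 1
((B ≡ (A ∨ A)) ∨ (A ⊃ (A ⊃ A))) ∧ ((A ⊃ (A ≡ (A ⊃ B))) ∨ ((B ⊃ ¬A) ≡ ¬B)) = 1 ∧ 1 = 1

1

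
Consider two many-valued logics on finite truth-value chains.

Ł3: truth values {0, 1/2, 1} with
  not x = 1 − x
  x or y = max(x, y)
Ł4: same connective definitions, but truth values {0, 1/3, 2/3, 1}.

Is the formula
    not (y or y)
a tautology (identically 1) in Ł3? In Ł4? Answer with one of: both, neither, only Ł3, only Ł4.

In Ł3: at y = 1/2 the value is 1/2 — not a tautology.
In Ł4: at y = 1/3 the value is 2/3 — not a tautology.

neither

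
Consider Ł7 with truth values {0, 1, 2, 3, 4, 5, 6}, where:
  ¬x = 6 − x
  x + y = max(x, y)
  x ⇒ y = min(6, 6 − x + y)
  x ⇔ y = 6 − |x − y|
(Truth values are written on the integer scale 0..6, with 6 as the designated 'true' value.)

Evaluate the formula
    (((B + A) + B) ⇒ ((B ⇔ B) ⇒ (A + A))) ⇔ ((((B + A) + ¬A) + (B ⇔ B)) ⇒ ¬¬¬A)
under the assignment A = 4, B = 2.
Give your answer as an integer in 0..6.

B + A = 2 + 4 = 4
(B + A) + B = 4 + 2 = 4
B ⇔ B = 2 ⇔ 2 = 6
A + A = 4 + 4 = 4
(B ⇔ B) ⇒ (A + A) = 6 ⇒ 4 = 4
((B + A) + B) ⇒ ((B ⇔ B) ⇒ (A + A)) = 4 ⇒ 4 = 6
B + A = 2 + 4 = 4
¬A = ¬4 = 2
(B + A) + ¬A = 4 + 2 = 4
B ⇔ B = 2 ⇔ 2 = 6
((B + A) + ¬A) + (B ⇔ B) = 4 + 6 = 6
¬A = ¬4 = 2
¬¬A = ¬2 = 4
¬¬¬A = ¬4 = 2
(((B + A) + ¬A) + (B ⇔ B)) ⇒ ¬¬¬A = 6 ⇒ 2 = 2
(((B + A) + B) ⇒ ((B ⇔ B) ⇒ (A + A))) ⇔ ((((B + A) + ¬A) + (B ⇔ B)) ⇒ ¬¬¬A) = 6 ⇔ 2 = 2

2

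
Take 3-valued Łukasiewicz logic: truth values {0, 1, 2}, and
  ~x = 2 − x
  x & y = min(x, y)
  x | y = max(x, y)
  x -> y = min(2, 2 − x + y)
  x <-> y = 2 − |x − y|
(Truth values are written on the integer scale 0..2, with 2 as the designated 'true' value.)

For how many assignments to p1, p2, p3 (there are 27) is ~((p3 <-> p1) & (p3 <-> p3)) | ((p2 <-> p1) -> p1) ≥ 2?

20

value 2: 20 assignments (counts)
value 1: 6 assignments
value 0: 1 assignment
So 20 of the 27 assignments meet the threshold.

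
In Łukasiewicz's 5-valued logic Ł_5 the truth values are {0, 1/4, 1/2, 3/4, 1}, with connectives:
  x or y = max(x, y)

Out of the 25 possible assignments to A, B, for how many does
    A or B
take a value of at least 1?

9

value 1: 9 assignments (counts)
value 3/4: 7 assignments
value 1/2: 5 assignments
value 1/4: 3 assignments
value 0: 1 assignment
So 9 of the 25 assignments meet the threshold.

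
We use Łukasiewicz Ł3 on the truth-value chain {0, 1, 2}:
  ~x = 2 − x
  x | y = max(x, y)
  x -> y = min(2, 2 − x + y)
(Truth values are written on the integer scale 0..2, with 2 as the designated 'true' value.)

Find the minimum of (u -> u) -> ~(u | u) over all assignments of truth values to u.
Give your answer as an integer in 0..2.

0

Take u = 2:
u -> u = 2 -> 2 = 2
u | u = 2 | 2 = 2
~(u | u) = ~2 = 0
(u -> u) -> ~(u | u) = 2 -> 0 = 0
No assignment yields a value below 0, so this is the minimum.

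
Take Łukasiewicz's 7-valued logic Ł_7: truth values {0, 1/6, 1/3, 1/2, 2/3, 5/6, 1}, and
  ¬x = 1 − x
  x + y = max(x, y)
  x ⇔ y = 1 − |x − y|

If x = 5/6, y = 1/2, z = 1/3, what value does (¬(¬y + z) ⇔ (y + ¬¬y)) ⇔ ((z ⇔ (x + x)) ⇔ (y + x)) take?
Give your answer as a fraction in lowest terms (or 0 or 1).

¬y = ¬1/2 = 1/2
¬y + z = 1/2 + 1/3 = 1/2
¬(¬y + z) = ¬1/2 = 1/2
¬y = ¬1/2 = 1/2
¬¬y = ¬1/2 = 1/2
y + ¬¬y = 1/2 + 1/2 = 1/2
¬(¬y + z) ⇔ (y + ¬¬y) = 1/2 ⇔ 1/2 = 1
x + x = 5/6 + 5/6 = 5/6
z ⇔ (x + x) = 1/3 ⇔ 5/6 = 1/2
y + x = 1/2 + 5/6 = 5/6
(z ⇔ (x + x)) ⇔ (y + x) = 1/2 ⇔ 5/6 = 2/3
(¬(¬y + z) ⇔ (y + ¬¬y)) ⇔ ((z ⇔ (x + x)) ⇔ (y + x)) = 1 ⇔ 2/3 = 2/3

2/3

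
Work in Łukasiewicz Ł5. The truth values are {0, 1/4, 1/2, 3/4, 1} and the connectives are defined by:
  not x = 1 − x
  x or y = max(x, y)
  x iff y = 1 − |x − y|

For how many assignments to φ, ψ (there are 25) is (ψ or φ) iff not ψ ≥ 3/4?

value 1: 5 assignments (counts)
value 3/4: 4 assignments (counts)
value 1/2: 8 assignments
value 1/4: 2 assignments
value 0: 6 assignments
So 9 of the 25 assignments meet the threshold.

9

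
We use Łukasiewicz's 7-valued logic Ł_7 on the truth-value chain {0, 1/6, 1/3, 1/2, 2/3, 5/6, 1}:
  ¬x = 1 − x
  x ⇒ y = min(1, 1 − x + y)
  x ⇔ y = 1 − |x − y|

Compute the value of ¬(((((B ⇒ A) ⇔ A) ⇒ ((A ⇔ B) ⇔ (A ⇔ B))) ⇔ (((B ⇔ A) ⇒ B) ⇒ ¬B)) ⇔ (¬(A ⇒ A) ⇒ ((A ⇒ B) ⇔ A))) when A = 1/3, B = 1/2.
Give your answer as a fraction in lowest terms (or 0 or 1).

B ⇒ A = 1/2 ⇒ 1/3 = 5/6
(B ⇒ A) ⇔ A = 5/6 ⇔ 1/3 = 1/2
A ⇔ B = 1/3 ⇔ 1/2 = 5/6
A ⇔ B = 1/3 ⇔ 1/2 = 5/6
(A ⇔ B) ⇔ (A ⇔ B) = 5/6 ⇔ 5/6 = 1
((B ⇒ A) ⇔ A) ⇒ ((A ⇔ B) ⇔ (A ⇔ B)) = 1/2 ⇒ 1 = 1
B ⇔ A = 1/2 ⇔ 1/3 = 5/6
(B ⇔ A) ⇒ B = 5/6 ⇒ 1/2 = 2/3
¬B = ¬1/2 = 1/2
((B ⇔ A) ⇒ B) ⇒ ¬B = 2/3 ⇒ 1/2 = 5/6
(((B ⇒ A) ⇔ A) ⇒ ((A ⇔ B) ⇔ (A ⇔ B))) ⇔ (((B ⇔ A) ⇒ B) ⇒ ¬B) = 1 ⇔ 5/6 = 5/6
A ⇒ A = 1/3 ⇒ 1/3 = 1
¬(A ⇒ A) = ¬1 = 0
A ⇒ B = 1/3 ⇒ 1/2 = 1
(A ⇒ B) ⇔ A = 1 ⇔ 1/3 = 1/3
¬(A ⇒ A) ⇒ ((A ⇒ B) ⇔ A) = 0 ⇒ 1/3 = 1
((((B ⇒ A) ⇔ A) ⇒ ((A ⇔ B) ⇔ (A ⇔ B))) ⇔ (((B ⇔ A) ⇒ B) ⇒ ¬B)) ⇔ (¬(A ⇒ A) ⇒ ((A ⇒ B) ⇔ A)) = 5/6 ⇔ 1 = 5/6
¬(((((B ⇒ A) ⇔ A) ⇒ ((A ⇔ B) ⇔ (A ⇔ B))) ⇔ (((B ⇔ A) ⇒ B) ⇒ ¬B)) ⇔ (¬(A ⇒ A) ⇒ ((A ⇒ B) ⇔ A))) = ¬5/6 = 1/6

1/6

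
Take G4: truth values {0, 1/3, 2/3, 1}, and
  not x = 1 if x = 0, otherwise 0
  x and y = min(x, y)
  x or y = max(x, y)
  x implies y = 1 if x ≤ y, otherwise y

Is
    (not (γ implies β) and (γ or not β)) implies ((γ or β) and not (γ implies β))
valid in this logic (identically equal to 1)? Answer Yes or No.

No

Counterexample: take β = 0, γ = 1/3.
γ implies β = 1/3 implies 0 = 0
not (γ implies β) = not 0 = 1
not β = not 0 = 1
γ or not β = 1/3 or 1 = 1
not (γ implies β) and (γ or not β) = 1 and 1 = 1
γ or β = 1/3 or 0 = 1/3
γ implies β = 1/3 implies 0 = 0
not (γ implies β) = not 0 = 1
(γ or β) and not (γ implies β) = 1/3 and 1 = 1/3
(not (γ implies β) and (γ or not β)) implies ((γ or β) and not (γ implies β)) = 1 implies 1/3 = 1/3
This gives 1/3 ≠ 1.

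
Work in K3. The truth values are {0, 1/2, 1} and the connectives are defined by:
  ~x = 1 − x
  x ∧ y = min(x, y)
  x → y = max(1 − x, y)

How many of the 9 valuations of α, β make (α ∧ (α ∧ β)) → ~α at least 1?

α = 0, β = 0 ↦ 1  ≥
α = 0, β = 1/2 ↦ 1  ≥
α = 0, β = 1 ↦ 1  ≥
α = 1/2, β = 0 ↦ 1  ≥
α = 1/2, β = 1/2 ↦ 1/2  <
α = 1/2, β = 1 ↦ 1/2  <
α = 1, β = 0 ↦ 1  ≥
α = 1, β = 1/2 ↦ 1/2  <
α = 1, β = 1 ↦ 0  <
So 5 of the 9 assignments meet the threshold.

5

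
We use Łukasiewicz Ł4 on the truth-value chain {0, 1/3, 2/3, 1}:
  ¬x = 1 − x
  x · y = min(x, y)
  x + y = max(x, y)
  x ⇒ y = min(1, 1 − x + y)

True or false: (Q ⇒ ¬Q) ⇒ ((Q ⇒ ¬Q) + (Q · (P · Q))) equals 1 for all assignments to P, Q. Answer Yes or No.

Yes

P = 0, Q = 0 ↦ 1
P = 0, Q = 1/3 ↦ 1
P = 0, Q = 2/3 ↦ 1
P = 0, Q = 1 ↦ 1
P = 1/3, Q = 0 ↦ 1
P = 1/3, Q = 1/3 ↦ 1
P = 1/3, Q = 2/3 ↦ 1
P = 1/3, Q = 1 ↦ 1
P = 2/3, Q = 0 ↦ 1
P = 2/3, Q = 1/3 ↦ 1
P = 2/3, Q = 2/3 ↦ 1
P = 2/3, Q = 1 ↦ 1
P = 1, Q = 0 ↦ 1
P = 1, Q = 1/3 ↦ 1
P = 1, Q = 2/3 ↦ 1
P = 1, Q = 1 ↦ 1
Every assignment gives a value ≥ 1.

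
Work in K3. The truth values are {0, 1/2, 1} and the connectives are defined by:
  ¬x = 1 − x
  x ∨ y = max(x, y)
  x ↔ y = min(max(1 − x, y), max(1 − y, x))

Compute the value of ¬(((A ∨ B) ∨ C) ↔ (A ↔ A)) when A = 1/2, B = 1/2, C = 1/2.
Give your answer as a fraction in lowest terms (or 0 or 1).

1/2

A ∨ B = 1/2 ∨ 1/2 = 1/2
(A ∨ B) ∨ C = 1/2 ∨ 1/2 = 1/2
A ↔ A = 1/2 ↔ 1/2 = 1/2
((A ∨ B) ∨ C) ↔ (A ↔ A) = 1/2 ↔ 1/2 = 1/2
¬(((A ∨ B) ∨ C) ↔ (A ↔ A)) = ¬1/2 = 1/2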